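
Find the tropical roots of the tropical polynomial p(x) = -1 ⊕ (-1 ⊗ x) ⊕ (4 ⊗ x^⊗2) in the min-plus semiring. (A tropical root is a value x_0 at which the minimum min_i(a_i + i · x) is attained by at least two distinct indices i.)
Roots: {-5, 0}

Each tropical root is a break point of the lower envelope of the lines y = a_i + i · x (there are 3 lines, with slopes 0, 1, ..., 2). Only the lines that attain the minimum somewhere contribute to roots; other lines are dominated. Here the surviving (envelope) indices are i = 2, i = 1, i = 0.
Intersections between consecutive envelope lines give the roots: for adjacent envelope indices i < j the intersection is x = (a_i − a_j) / (j − i). Reading off the sorted break points: {-5, 0}.
Verification: at each break x_0, at least two indices attain the minimum of min_i(a_i + i · x_0).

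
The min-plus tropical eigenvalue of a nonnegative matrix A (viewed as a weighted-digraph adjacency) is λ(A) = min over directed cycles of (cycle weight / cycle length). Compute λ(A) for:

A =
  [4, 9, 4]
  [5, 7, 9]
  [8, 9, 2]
λ(A) = 2

Enumerate directed cycles and compute their means (weight / length). Sample:
  cycle 0 → 0: weight = 4, length = 1, mean = 4/1 ≈ 4.000
  cycle 1 → 1: weight = 7, length = 1, mean = 7/1 ≈ 7.000
  cycle 2 → 2: weight = 2, length = 1, mean = 2/1 ≈ 2.000
  cycle 0 → 1 → 0: weight = 14, length = 2, mean = 14/2 ≈ 7.000
  cycle 0 → 2 → 0: weight = 12, length = 2, mean = 12/2 ≈ 6.000
  cycle 1 → 0 → 1: weight = 14, length = 2, mean = 14/2 ≈ 7.000
Minimum mean = 2.000, attained e.g. along the cycle 2 → 2 with weight 2 and length 1. So λ(A) = 2/1 = 2.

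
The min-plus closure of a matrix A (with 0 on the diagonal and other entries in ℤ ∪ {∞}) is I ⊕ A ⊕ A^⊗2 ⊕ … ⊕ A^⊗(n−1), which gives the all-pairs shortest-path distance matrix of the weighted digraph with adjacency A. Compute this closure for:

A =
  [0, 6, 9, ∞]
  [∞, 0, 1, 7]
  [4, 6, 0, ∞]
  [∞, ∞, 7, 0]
Closure =
  [0, 6, 7, 13]
  [5, 0, 1, 7]
  [4, 6, 0, 13]
  [11, 13, 7, 0]

This is the Floyd-Warshall all-pairs shortest-path computation. For each intermediate vertex k = 0, 1, …, 3, update dist[i][j] ← min(dist[i][j], dist[i][k] + dist[k][j]). The final matrix gives, for each (i, j), the minimum total weight of any directed path from i to j (possibly empty when i = j).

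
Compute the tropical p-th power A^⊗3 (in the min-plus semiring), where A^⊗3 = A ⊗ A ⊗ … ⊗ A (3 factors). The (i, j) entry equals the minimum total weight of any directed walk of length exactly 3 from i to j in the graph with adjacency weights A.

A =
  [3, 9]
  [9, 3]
A^⊗3 =
  [9, 15]
  [15, 9]

Each entry (A^⊗3)_ij equals the minimum over all length-3 walks i = v_0 → v_1 → … → v_3 = j of Σ_t A[v_t][v_{t+1}]. For example, for (i, j) = (0, 1) we minimise over 4 possible intermediate vertex sequences; the minimum is 15, attained along the walk 0 → 0 → 0 → 1.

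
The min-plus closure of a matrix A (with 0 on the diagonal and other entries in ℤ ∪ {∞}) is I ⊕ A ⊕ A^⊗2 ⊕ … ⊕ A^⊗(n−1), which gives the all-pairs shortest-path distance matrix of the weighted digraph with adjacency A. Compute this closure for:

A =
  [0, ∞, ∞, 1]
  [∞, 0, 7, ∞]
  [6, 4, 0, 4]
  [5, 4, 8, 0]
Closure =
  [0, 5, 9, 1]
  [13, 0, 7, 11]
  [6, 4, 0, 4]
  [5, 4, 8, 0]

This is the Floyd-Warshall all-pairs shortest-path computation. For each intermediate vertex k = 0, 1, …, 3, update dist[i][j] ← min(dist[i][j], dist[i][k] + dist[k][j]). The final matrix gives, for each (i, j), the minimum total weight of any directed path from i to j (possibly empty when i = j).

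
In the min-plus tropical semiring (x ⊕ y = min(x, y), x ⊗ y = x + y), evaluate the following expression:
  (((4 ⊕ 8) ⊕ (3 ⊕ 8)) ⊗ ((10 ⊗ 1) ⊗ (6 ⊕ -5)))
(((4 ⊕ 8) ⊕ (3 ⊕ 8)) ⊗ ((10 ⊗ 1) ⊗ (6 ⊕ -5))) = 9

Expand innermost to outermost. Recall ⊕ takes the minimum of its arguments and ⊗ takes their sum. Working out the expression (((4 ⊕ 8) ⊕ (3 ⊕ 8)) ⊗ ((10 ⊗ 1) ⊗ (6 ⊕ -5))) gives 9.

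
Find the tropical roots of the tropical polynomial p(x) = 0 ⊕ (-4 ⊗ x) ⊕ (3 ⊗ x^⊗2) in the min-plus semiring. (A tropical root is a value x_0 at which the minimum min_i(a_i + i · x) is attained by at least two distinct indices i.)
Roots: {-7, 4}

Each tropical root is a break point of the lower envelope of the lines y = a_i + i · x (there are 3 lines, with slopes 0, 1, ..., 2). Only the lines that attain the minimum somewhere contribute to roots; other lines are dominated. Here the surviving (envelope) indices are i = 2, i = 1, i = 0.
Intersections between consecutive envelope lines give the roots: for adjacent envelope indices i < j the intersection is x = (a_i − a_j) / (j − i). Reading off the sorted break points: {-7, 4}.
Verification: at each break x_0, at least two indices attain the minimum of min_i(a_i + i · x_0).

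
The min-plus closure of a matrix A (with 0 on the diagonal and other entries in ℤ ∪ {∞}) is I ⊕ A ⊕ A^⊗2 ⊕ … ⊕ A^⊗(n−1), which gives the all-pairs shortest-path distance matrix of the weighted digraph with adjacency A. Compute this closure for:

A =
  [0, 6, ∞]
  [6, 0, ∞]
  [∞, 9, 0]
Closure =
  [0, 6, ∞]
  [6, 0, ∞]
  [15, 9, 0]

This is the Floyd-Warshall all-pairs shortest-path computation. For each intermediate vertex k = 0, 1, …, 2, update dist[i][j] ← min(dist[i][j], dist[i][k] + dist[k][j]). The final matrix gives, for each (i, j), the minimum total weight of any directed path from i to j (possibly empty when i = j).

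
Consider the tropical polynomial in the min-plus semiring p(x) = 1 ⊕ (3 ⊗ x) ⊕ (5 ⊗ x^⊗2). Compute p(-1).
p(-1) = 1

A tropical monomial a ⊗ x^⊗i evaluates to a + i · x. Evaluating each term at x = -1:
  Term 0 contributes 1 + 0 · -1 = 1
  Term 1 contributes 3 + 1 · -1 = 2
  Term 2 contributes 5 + 2 · -1 = 3
p(-1) = ⊕ of these = min[1, 2, 3] = 1.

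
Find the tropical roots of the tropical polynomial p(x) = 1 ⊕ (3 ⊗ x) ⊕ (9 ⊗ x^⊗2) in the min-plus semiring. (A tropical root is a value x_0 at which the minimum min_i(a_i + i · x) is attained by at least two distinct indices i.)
Roots: {-6, -2}

Each tropical root is a break point of the lower envelope of the lines y = a_i + i · x (there are 3 lines, with slopes 0, 1, ..., 2). Only the lines that attain the minimum somewhere contribute to roots; other lines are dominated. Here the surviving (envelope) indices are i = 2, i = 1, i = 0.
Intersections between consecutive envelope lines give the roots: for adjacent envelope indices i < j the intersection is x = (a_i − a_j) / (j − i). Reading off the sorted break points: {-6, -2}.
Verification: at each break x_0, at least two indices attain the minimum of min_i(a_i + i · x_0).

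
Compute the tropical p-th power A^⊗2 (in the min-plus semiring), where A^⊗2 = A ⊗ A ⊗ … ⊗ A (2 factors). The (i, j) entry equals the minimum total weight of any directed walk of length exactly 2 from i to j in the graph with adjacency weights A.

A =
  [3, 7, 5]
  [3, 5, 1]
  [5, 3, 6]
A^⊗2 =
  [6, 8, 8]
  [6, 4, 6]
  [6, 8, 4]

Each entry (A^⊗2)_ij equals the minimum over all length-2 walks i = v_0 → v_1 → … → v_2 = j of Σ_t A[v_t][v_{t+1}]. For example, for (i, j) = (0, 2) we minimise over 3 possible intermediate vertex sequences; the minimum is 8, attained along the walk 0 → 0 → 2.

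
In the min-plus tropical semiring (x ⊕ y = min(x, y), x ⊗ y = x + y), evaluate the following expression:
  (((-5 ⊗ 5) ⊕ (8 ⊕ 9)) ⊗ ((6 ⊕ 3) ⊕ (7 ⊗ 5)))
(((-5 ⊗ 5) ⊕ (8 ⊕ 9)) ⊗ ((6 ⊕ 3) ⊕ (7 ⊗ 5))) = 3

Expand innermost to outermost. Recall ⊕ takes the minimum of its arguments and ⊗ takes their sum. Working out the expression (((-5 ⊗ 5) ⊕ (8 ⊕ 9)) ⊗ ((6 ⊕ 3) ⊕ (7 ⊗ 5))) gives 3.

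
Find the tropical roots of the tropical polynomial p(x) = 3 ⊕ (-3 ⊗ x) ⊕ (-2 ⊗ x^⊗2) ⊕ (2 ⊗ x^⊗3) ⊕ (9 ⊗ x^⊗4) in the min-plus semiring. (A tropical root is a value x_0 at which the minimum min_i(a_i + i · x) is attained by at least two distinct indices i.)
Roots: {-7, -4, -1, 6}

Each tropical root is a break point of the lower envelope of the lines y = a_i + i · x (there are 5 lines, with slopes 0, 1, ..., 4). Only the lines that attain the minimum somewhere contribute to roots; other lines are dominated. Here the surviving (envelope) indices are i = 4, i = 3, i = 2, i = 1, i = 0.
Intersections between consecutive envelope lines give the roots: for adjacent envelope indices i < j the intersection is x = (a_i − a_j) / (j − i). Reading off the sorted break points: {-7, -4, -1, 6}.
Verification: at each break x_0, at least two indices attain the minimum of min_i(a_i + i · x_0).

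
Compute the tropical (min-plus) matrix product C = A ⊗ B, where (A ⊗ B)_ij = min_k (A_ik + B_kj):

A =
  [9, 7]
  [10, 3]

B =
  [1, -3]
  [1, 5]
A ⊗ B =
  [8, 6]
  [4, 7]

Apply the min-plus product entry-by-entry:
  C[0][0] = min over k of (A[0][0] + B[0][0] = 9 + 1 = 10, A[0][1] + B[1][0] = 7 + 1 = 8) = 8 (attained at k = 1)
  C[0][1] = min over k of (A[0][0] + B[0][1] = 9 + -3 = 6, A[0][1] + B[1][1] = 7 + 5 = 12) = 6 (attained at k = 0)
  C[1][0] = min over k of (A[1][0] + B[0][0] = 10 + 1 = 11, A[1][1] + B[1][0] = 3 + 1 = 4) = 4 (attained at k = 1)
  C[1][1] = min over k of (A[1][0] + B[0][1] = 10 + -3 = 7, A[1][1] + B[1][1] = 3 + 5 = 8) = 7 (attained at k = 0)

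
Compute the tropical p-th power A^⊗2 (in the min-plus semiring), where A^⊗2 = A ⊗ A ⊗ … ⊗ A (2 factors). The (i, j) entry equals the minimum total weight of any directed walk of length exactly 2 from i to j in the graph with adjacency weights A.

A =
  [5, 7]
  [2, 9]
A^⊗2 =
  [9, 12]
  [7, 9]

Each entry (A^⊗2)_ij equals the minimum over all length-2 walks i = v_0 → v_1 → … → v_2 = j of Σ_t A[v_t][v_{t+1}]. For example, for (i, j) = (0, 1) we minimise over 2 possible intermediate vertex sequences; the minimum is 12, attained along the walk 0 → 0 → 1.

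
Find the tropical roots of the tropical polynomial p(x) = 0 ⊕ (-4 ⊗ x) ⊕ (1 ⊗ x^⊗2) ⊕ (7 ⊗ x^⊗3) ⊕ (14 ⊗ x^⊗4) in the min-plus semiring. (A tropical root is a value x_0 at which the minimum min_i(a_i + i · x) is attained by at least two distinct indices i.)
Roots: {-7, -6, -5, 4}

Each tropical root is a break point of the lower envelope of the lines y = a_i + i · x (there are 5 lines, with slopes 0, 1, ..., 4). Only the lines that attain the minimum somewhere contribute to roots; other lines are dominated. Here the surviving (envelope) indices are i = 4, i = 3, i = 2, i = 1, i = 0.
Intersections between consecutive envelope lines give the roots: for adjacent envelope indices i < j the intersection is x = (a_i − a_j) / (j − i). Reading off the sorted break points: {-7, -6, -5, 4}.
Verification: at each break x_0, at least two indices attain the minimum of min_i(a_i + i · x_0).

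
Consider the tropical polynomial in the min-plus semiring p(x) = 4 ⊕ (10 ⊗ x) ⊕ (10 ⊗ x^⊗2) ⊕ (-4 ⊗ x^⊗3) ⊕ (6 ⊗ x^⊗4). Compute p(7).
p(7) = 4

A tropical monomial a ⊗ x^⊗i evaluates to a + i · x. Evaluating each term at x = 7:
  Term 0 contributes 4 + 0 · 7 = 4
  Term 1 contributes 10 + 1 · 7 = 17
  Term 2 contributes 10 + 2 · 7 = 24
  Term 3 contributes -4 + 3 · 7 = 17
  Term 4 contributes 6 + 4 · 7 = 34
p(7) = ⊕ of these = min[4, 17, 24, 17, 34] = 4.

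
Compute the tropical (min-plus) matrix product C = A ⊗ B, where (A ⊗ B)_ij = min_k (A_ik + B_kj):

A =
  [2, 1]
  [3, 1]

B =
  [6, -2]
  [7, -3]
A ⊗ B =
  [8, -2]
  [8, -2]

Apply the min-plus product entry-by-entry:
  C[0][0] = min over k of (A[0][0] + B[0][0] = 2 + 6 = 8, A[0][1] + B[1][0] = 1 + 7 = 8) = 8 (attained at k = 0)
  C[0][1] = min over k of (A[0][0] + B[0][1] = 2 + -2 = 0, A[0][1] + B[1][1] = 1 + -3 = -2) = -2 (attained at k = 1)
  C[1][0] = min over k of (A[1][0] + B[0][0] = 3 + 6 = 9, A[1][1] + B[1][0] = 1 + 7 = 8) = 8 (attained at k = 1)
  C[1][1] = min over k of (A[1][0] + B[0][1] = 3 + -2 = 1, A[1][1] + B[1][1] = 1 + -3 = -2) = -2 (attained at k = 1)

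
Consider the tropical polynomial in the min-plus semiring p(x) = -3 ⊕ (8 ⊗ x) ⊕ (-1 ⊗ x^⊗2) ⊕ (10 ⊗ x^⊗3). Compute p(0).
p(0) = -3

A tropical monomial a ⊗ x^⊗i evaluates to a + i · x. Evaluating each term at x = 0:
  Term 0 contributes -3 + 0 · 0 = -3
  Term 1 contributes 8 + 1 · 0 = 8
  Term 2 contributes -1 + 2 · 0 = -1
  Term 3 contributes 10 + 3 · 0 = 10
p(0) = ⊕ of these = min[-3, 8, -1, 10] = -3.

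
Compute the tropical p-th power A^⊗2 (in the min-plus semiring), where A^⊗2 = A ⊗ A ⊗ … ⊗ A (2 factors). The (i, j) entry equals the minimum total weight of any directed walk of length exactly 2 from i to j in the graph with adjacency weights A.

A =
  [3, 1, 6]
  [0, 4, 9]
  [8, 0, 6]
A^⊗2 =
  [1, 4, 9]
  [3, 1, 6]
  [0, 4, 9]

Each entry (A^⊗2)_ij equals the minimum over all length-2 walks i = v_0 → v_1 → … → v_2 = j of Σ_t A[v_t][v_{t+1}]. For example, for (i, j) = (0, 2) we minimise over 3 possible intermediate vertex sequences; the minimum is 9, attained along the walk 0 → 0 → 2.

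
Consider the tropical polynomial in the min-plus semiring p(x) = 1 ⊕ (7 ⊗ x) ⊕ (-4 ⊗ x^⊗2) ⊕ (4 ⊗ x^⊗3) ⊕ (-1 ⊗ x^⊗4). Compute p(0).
p(0) = -4

A tropical monomial a ⊗ x^⊗i evaluates to a + i · x. Evaluating each term at x = 0:
  Term 0 contributes 1 + 0 · 0 = 1
  Term 1 contributes 7 + 1 · 0 = 7
  Term 2 contributes -4 + 2 · 0 = -4
  Term 3 contributes 4 + 3 · 0 = 4
  Term 4 contributes -1 + 4 · 0 = -1
p(0) = ⊕ of these = min[1, 7, -4, 4, -1] = -4.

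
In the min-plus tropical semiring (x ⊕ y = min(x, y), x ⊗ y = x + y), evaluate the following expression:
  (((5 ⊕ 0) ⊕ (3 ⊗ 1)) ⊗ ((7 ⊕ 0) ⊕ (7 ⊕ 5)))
(((5 ⊕ 0) ⊕ (3 ⊗ 1)) ⊗ ((7 ⊕ 0) ⊕ (7 ⊕ 5))) = 0

Expand innermost to outermost. Recall ⊕ takes the minimum of its arguments and ⊗ takes their sum. Working out the expression (((5 ⊕ 0) ⊕ (3 ⊗ 1)) ⊗ ((7 ⊕ 0) ⊕ (7 ⊕ 5))) gives 0.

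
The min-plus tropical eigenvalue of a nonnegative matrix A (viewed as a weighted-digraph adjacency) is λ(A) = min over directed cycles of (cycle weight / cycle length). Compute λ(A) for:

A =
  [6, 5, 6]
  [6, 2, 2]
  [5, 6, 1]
λ(A) = 1

Enumerate directed cycles and compute their means (weight / length). Sample:
  cycle 0 → 0: weight = 6, length = 1, mean = 6/1 ≈ 6.000
  cycle 1 → 1: weight = 2, length = 1, mean = 2/1 ≈ 2.000
  cycle 2 → 2: weight = 1, length = 1, mean = 1/1 ≈ 1.000
  cycle 0 → 1 → 0: weight = 11, length = 2, mean = 11/2 ≈ 5.500
  cycle 0 → 2 → 0: weight = 11, length = 2, mean = 11/2 ≈ 5.500
  cycle 1 → 0 → 1: weight = 11, length = 2, mean = 11/2 ≈ 5.500
Minimum mean = 1.000, attained e.g. along the cycle 2 → 2 with weight 1 and length 1. So λ(A) = 1/1 = 1.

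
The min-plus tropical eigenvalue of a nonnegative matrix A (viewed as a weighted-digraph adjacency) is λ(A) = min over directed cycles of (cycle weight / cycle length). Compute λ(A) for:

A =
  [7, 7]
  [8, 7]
λ(A) = 7

Enumerate directed cycles and compute their means (weight / length). Sample:
  cycle 0 → 0: weight = 7, length = 1, mean = 7/1 ≈ 7.000
  cycle 1 → 1: weight = 7, length = 1, mean = 7/1 ≈ 7.000
  cycle 0 → 1 → 0: weight = 15, length = 2, mean = 15/2 ≈ 7.500
  cycle 1 → 0 → 1: weight = 15, length = 2, mean = 15/2 ≈ 7.500
Minimum mean = 7.000, attained e.g. along the cycle 0 → 0 with weight 7 and length 1. So λ(A) = 7/1 = 7.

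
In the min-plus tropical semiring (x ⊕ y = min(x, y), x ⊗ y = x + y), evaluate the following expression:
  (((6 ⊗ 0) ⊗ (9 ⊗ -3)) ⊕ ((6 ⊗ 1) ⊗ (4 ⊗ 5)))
(((6 ⊗ 0) ⊗ (9 ⊗ -3)) ⊕ ((6 ⊗ 1) ⊗ (4 ⊗ 5))) = 12

Expand innermost to outermost. Recall ⊕ takes the minimum of its arguments and ⊗ takes their sum. Working out the expression (((6 ⊗ 0) ⊗ (9 ⊗ -3)) ⊕ ((6 ⊗ 1) ⊗ (4 ⊗ 5))) gives 12.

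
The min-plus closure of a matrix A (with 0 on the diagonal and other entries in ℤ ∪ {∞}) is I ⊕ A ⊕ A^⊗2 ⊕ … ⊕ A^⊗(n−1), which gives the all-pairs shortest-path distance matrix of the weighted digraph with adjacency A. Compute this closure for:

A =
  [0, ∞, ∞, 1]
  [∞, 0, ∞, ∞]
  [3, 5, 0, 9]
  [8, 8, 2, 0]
Closure =
  [0, 8, 3, 1]
  [∞, 0, ∞, ∞]
  [3, 5, 0, 4]
  [5, 7, 2, 0]

This is the Floyd-Warshall all-pairs shortest-path computation. For each intermediate vertex k = 0, 1, …, 3, update dist[i][j] ← min(dist[i][j], dist[i][k] + dist[k][j]). The final matrix gives, for each (i, j), the minimum total weight of any directed path from i to j (possibly empty when i = j).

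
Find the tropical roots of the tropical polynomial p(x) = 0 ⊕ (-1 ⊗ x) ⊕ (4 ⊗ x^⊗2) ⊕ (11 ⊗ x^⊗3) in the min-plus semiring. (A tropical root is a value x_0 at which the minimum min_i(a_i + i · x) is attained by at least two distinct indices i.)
Roots: {-7, -5, 1}

Each tropical root is a break point of the lower envelope of the lines y = a_i + i · x (there are 4 lines, with slopes 0, 1, ..., 3). Only the lines that attain the minimum somewhere contribute to roots; other lines are dominated. Here the surviving (envelope) indices are i = 3, i = 2, i = 1, i = 0.
Intersections between consecutive envelope lines give the roots: for adjacent envelope indices i < j the intersection is x = (a_i − a_j) / (j − i). Reading off the sorted break points: {-7, -5, 1}.
Verification: at each break x_0, at least two indices attain the minimum of min_i(a_i + i · x_0).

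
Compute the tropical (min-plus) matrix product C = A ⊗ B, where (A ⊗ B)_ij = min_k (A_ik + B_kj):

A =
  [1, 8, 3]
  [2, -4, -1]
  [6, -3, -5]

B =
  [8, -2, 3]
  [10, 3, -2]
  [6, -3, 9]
A ⊗ B =
  [9, -1, 4]
  [5, -4, -6]
  [1, -8, -5]

Apply the min-plus product entry-by-entry:
  C[0][0] = min over k of (A[0][0] + B[0][0] = 1 + 8 = 9, A[0][1] + B[1][0] = 8 + 10 = 18, A[0][2] + B[2][0] = 3 + 6 = 9) = 9 (attained at k = 0)
  C[0][1] = min over k of (A[0][0] + B[0][1] = 1 + -2 = -1, A[0][1] + B[1][1] = 8 + 3 = 11, A[0][2] + B[2][1] = 3 + -3 = 0) = -1 (attained at k = 0)
  C[0][2] = min over k of (A[0][0] + B[0][2] = 1 + 3 = 4, A[0][1] + B[1][2] = 8 + -2 = 6, A[0][2] + B[2][2] = 3 + 9 = 12) = 4 (attained at k = 0)
  C[1][0] = min over k of (A[1][0] + B[0][0] = 2 + 8 = 10, A[1][1] + B[1][0] = -4 + 10 = 6, A[1][2] + B[2][0] = -1 + 6 = 5) = 5 (attained at k = 2)
  C[1][1] = min over k of (A[1][0] + B[0][1] = 2 + -2 = 0, A[1][1] + B[1][1] = -4 + 3 = -1, A[1][2] + B[2][1] = -1 + -3 = -4) = -4 (attained at k = 2)
  C[1][2] = min over k of (A[1][0] + B[0][2] = 2 + 3 = 5, A[1][1] + B[1][2] = -4 + -2 = -6, A[1][2] + B[2][2] = -1 + 9 = 8) = -6 (attained at k = 1)
  C[2][0] = min over k of (A[2][0] + B[0][0] = 6 + 8 = 14, A[2][1] + B[1][0] = -3 + 10 = 7, A[2][2] + B[2][0] = -5 + 6 = 1) = 1 (attained at k = 2)
  C[2][1] = min over k of (A[2][0] + B[0][1] = 6 + -2 = 4, A[2][1] + B[1][1] = -3 + 3 = 0, A[2][2] + B[2][1] = -5 + -3 = -8) = -8 (attained at k = 2)
  C[2][2] = min over k of (A[2][0] + B[0][2] = 6 + 3 = 9, A[2][1] + B[1][2] = -3 + -2 = -5, A[2][2] + B[2][2] = -5 + 9 = 4) = -5 (attained at k = 1)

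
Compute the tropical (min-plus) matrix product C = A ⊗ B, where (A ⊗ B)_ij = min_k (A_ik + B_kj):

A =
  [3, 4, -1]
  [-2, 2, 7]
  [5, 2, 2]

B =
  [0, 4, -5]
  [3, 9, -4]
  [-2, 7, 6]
A ⊗ B =
  [-3, 6, -2]
  [-2, 2, -7]
  [0, 9, -2]

Apply the min-plus product entry-by-entry:
  C[0][0] = min over k of (A[0][0] + B[0][0] = 3 + 0 = 3, A[0][1] + B[1][0] = 4 + 3 = 7, A[0][2] + B[2][0] = -1 + -2 = -3) = -3 (attained at k = 2)
  C[0][1] = min over k of (A[0][0] + B[0][1] = 3 + 4 = 7, A[0][1] + B[1][1] = 4 + 9 = 13, A[0][2] + B[2][1] = -1 + 7 = 6) = 6 (attained at k = 2)
  C[0][2] = min over k of (A[0][0] + B[0][2] = 3 + -5 = -2, A[0][1] + B[1][2] = 4 + -4 = 0, A[0][2] + B[2][2] = -1 + 6 = 5) = -2 (attained at k = 0)
  C[1][0] = min over k of (A[1][0] + B[0][0] = -2 + 0 = -2, A[1][1] + B[1][0] = 2 + 3 = 5, A[1][2] + B[2][0] = 7 + -2 = 5) = -2 (attained at k = 0)
  C[1][1] = min over k of (A[1][0] + B[0][1] = -2 + 4 = 2, A[1][1] + B[1][1] = 2 + 9 = 11, A[1][2] + B[2][1] = 7 + 7 = 14) = 2 (attained at k = 0)
  C[1][2] = min over k of (A[1][0] + B[0][2] = -2 + -5 = -7, A[1][1] + B[1][2] = 2 + -4 = -2, A[1][2] + B[2][2] = 7 + 6 = 13) = -7 (attained at k = 0)
  C[2][0] = min over k of (A[2][0] + B[0][0] = 5 + 0 = 5, A[2][1] + B[1][0] = 2 + 3 = 5, A[2][2] + B[2][0] = 2 + -2 = 0) = 0 (attained at k = 2)
  C[2][1] = min over k of (A[2][0] + B[0][1] = 5 + 4 = 9, A[2][1] + B[1][1] = 2 + 9 = 11, A[2][2] + B[2][1] = 2 + 7 = 9) = 9 (attained at k = 0)
  C[2][2] = min over k of (A[2][0] + B[0][2] = 5 + -5 = 0, A[2][1] + B[1][2] = 2 + -4 = -2, A[2][2] + B[2][2] = 2 + 6 = 8) = -2 (attained at k = 1)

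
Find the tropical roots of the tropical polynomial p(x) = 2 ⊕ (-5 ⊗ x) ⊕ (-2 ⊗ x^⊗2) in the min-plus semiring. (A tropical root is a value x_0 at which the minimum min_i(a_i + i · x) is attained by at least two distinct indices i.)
Roots: {-3, 7}

Each tropical root is a break point of the lower envelope of the lines y = a_i + i · x (there are 3 lines, with slopes 0, 1, ..., 2). Only the lines that attain the minimum somewhere contribute to roots; other lines are dominated. Here the surviving (envelope) indices are i = 2, i = 1, i = 0.
Intersections between consecutive envelope lines give the roots: for adjacent envelope indices i < j the intersection is x = (a_i − a_j) / (j − i). Reading off the sorted break points: {-3, 7}.
Verification: at each break x_0, at least two indices attain the minimum of min_i(a_i + i · x_0).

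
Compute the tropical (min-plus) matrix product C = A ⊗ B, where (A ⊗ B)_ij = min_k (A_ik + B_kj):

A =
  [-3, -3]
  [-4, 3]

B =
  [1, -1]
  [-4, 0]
A ⊗ B =
  [-7, -4]
  [-3, -5]

Apply the min-plus product entry-by-entry:
  C[0][0] = min over k of (A[0][0] + B[0][0] = -3 + 1 = -2, A[0][1] + B[1][0] = -3 + -4 = -7) = -7 (attained at k = 1)
  C[0][1] = min over k of (A[0][0] + B[0][1] = -3 + -1 = -4, A[0][1] + B[1][1] = -3 + 0 = -3) = -4 (attained at k = 0)
  C[1][0] = min over k of (A[1][0] + B[0][0] = -4 + 1 = -3, A[1][1] + B[1][0] = 3 + -4 = -1) = -3 (attained at k = 0)
  C[1][1] = min over k of (A[1][0] + B[0][1] = -4 + -1 = -5, A[1][1] + B[1][1] = 3 + 0 = 3) = -5 (attained at k = 0)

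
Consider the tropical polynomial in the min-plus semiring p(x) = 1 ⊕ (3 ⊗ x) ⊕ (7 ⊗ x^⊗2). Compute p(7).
p(7) = 1

A tropical monomial a ⊗ x^⊗i evaluates to a + i · x. Evaluating each term at x = 7:
  Term 0 contributes 1 + 0 · 7 = 1
  Term 1 contributes 3 + 1 · 7 = 10
  Term 2 contributes 7 + 2 · 7 = 21
p(7) = ⊕ of these = min[1, 10, 21] = 1.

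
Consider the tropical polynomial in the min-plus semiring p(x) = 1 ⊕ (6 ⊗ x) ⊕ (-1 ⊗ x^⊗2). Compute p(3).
p(3) = 1

A tropical monomial a ⊗ x^⊗i evaluates to a + i · x. Evaluating each term at x = 3:
  Term 0 contributes 1 + 0 · 3 = 1
  Term 1 contributes 6 + 1 · 3 = 9
  Term 2 contributes -1 + 2 · 3 = 5
p(3) = ⊕ of these = min[1, 9, 5] = 1.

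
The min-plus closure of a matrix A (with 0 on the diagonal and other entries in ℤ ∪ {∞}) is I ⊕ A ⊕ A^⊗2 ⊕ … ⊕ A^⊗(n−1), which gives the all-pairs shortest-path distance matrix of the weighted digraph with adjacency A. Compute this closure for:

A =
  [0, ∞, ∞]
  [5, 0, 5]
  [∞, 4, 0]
Closure =
  [0, ∞, ∞]
  [5, 0, 5]
  [9, 4, 0]

This is the Floyd-Warshall all-pairs shortest-path computation. For each intermediate vertex k = 0, 1, …, 2, update dist[i][j] ← min(dist[i][j], dist[i][k] + dist[k][j]). The final matrix gives, for each (i, j), the minimum total weight of any directed path from i to j (possibly empty when i = j).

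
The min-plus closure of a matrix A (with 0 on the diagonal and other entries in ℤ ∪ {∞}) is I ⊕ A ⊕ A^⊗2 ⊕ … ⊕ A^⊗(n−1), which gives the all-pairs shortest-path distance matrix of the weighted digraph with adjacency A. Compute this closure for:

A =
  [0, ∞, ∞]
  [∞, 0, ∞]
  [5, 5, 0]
Closure =
  [0, ∞, ∞]
  [∞, 0, ∞]
  [5, 5, 0]

This is the Floyd-Warshall all-pairs shortest-path computation. For each intermediate vertex k = 0, 1, …, 2, update dist[i][j] ← min(dist[i][j], dist[i][k] + dist[k][j]). The final matrix gives, for each (i, j), the minimum total weight of any directed path from i to j (possibly empty when i = j).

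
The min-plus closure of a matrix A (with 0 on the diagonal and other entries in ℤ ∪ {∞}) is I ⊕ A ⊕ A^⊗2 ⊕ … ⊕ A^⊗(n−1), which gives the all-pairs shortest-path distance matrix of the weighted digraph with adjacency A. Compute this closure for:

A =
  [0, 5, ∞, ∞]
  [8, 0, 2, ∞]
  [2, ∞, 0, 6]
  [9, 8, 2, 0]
Closure =
  [0, 5, 7, 13]
  [4, 0, 2, 8]
  [2, 7, 0, 6]
  [4, 8, 2, 0]

This is the Floyd-Warshall all-pairs shortest-path computation. For each intermediate vertex k = 0, 1, …, 3, update dist[i][j] ← min(dist[i][j], dist[i][k] + dist[k][j]). The final matrix gives, for each (i, j), the minimum total weight of any directed path from i to j (possibly empty when i = j).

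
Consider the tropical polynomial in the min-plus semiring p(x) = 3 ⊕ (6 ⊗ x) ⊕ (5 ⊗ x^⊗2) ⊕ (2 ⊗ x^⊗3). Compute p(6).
p(6) = 3

A tropical monomial a ⊗ x^⊗i evaluates to a + i · x. Evaluating each term at x = 6:
  Term 0 contributes 3 + 0 · 6 = 3
  Term 1 contributes 6 + 1 · 6 = 12
  Term 2 contributes 5 + 2 · 6 = 17
  Term 3 contributes 2 + 3 · 6 = 20
p(6) = ⊕ of these = min[3, 12, 17, 20] = 3.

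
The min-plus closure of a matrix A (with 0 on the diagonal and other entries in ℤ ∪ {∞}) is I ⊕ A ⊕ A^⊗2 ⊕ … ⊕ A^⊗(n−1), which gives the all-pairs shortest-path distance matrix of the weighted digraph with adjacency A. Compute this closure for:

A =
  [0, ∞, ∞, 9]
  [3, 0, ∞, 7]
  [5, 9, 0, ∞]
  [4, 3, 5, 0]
Closure =
  [0, 12, 14, 9]
  [3, 0, 12, 7]
  [5, 9, 0, 14]
  [4, 3, 5, 0]

This is the Floyd-Warshall all-pairs shortest-path computation. For each intermediate vertex k = 0, 1, …, 3, update dist[i][j] ← min(dist[i][j], dist[i][k] + dist[k][j]). The final matrix gives, for each (i, j), the minimum total weight of any directed path from i to j (possibly empty when i = j).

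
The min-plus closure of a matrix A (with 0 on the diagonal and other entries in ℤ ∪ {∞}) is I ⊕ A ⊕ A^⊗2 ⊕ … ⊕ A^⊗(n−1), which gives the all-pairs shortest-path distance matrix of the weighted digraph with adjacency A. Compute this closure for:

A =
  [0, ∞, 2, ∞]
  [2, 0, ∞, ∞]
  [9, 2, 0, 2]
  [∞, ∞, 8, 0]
Closure =
  [0, 4, 2, 4]
  [2, 0, 4, 6]
  [4, 2, 0, 2]
  [12, 10, 8, 0]

This is the Floyd-Warshall all-pairs shortest-path computation. For each intermediate vertex k = 0, 1, …, 3, update dist[i][j] ← min(dist[i][j], dist[i][k] + dist[k][j]). The final matrix gives, for each (i, j), the minimum total weight of any directed path from i to j (possibly empty when i = j).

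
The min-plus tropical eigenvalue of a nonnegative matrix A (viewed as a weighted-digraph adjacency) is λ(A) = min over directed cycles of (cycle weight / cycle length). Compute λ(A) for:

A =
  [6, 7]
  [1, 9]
λ(A) = 4

Enumerate directed cycles and compute their means (weight / length). Sample:
  cycle 0 → 0: weight = 6, length = 1, mean = 6/1 ≈ 6.000
  cycle 1 → 1: weight = 9, length = 1, mean = 9/1 ≈ 9.000
  cycle 0 → 1 → 0: weight = 8, length = 2, mean = 8/2 ≈ 4.000
  cycle 1 → 0 → 1: weight = 8, length = 2, mean = 8/2 ≈ 4.000
Minimum mean = 4.000, attained e.g. along the cycle 0 → 1 → 0 with weight 8 and length 2. So λ(A) = 8/2 = 4.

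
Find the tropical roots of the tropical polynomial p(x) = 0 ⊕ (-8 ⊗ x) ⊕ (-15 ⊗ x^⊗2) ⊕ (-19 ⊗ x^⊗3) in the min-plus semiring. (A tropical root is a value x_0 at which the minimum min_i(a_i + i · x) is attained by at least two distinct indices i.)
Roots: {4, 7, 8}

Each tropical root is a break point of the lower envelope of the lines y = a_i + i · x (there are 4 lines, with slopes 0, 1, ..., 3). Only the lines that attain the minimum somewhere contribute to roots; other lines are dominated. Here the surviving (envelope) indices are i = 3, i = 2, i = 1, i = 0.
Intersections between consecutive envelope lines give the roots: for adjacent envelope indices i < j the intersection is x = (a_i − a_j) / (j − i). Reading off the sorted break points: {4, 7, 8}.
Verification: at each break x_0, at least two indices attain the minimum of min_i(a_i + i · x_0).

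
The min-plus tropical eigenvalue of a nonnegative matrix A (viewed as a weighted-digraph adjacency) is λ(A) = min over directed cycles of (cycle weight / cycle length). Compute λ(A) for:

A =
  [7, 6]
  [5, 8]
λ(A) = 11/2

Enumerate directed cycles and compute their means (weight / length). Sample:
  cycle 0 → 0: weight = 7, length = 1, mean = 7/1 ≈ 7.000
  cycle 1 → 1: weight = 8, length = 1, mean = 8/1 ≈ 8.000
  cycle 0 → 1 → 0: weight = 11, length = 2, mean = 11/2 ≈ 5.500
  cycle 1 → 0 → 1: weight = 11, length = 2, mean = 11/2 ≈ 5.500
Minimum mean = 5.500, attained e.g. along the cycle 0 → 1 → 0 with weight 11 and length 2. So λ(A) = 11/2 = 11/2.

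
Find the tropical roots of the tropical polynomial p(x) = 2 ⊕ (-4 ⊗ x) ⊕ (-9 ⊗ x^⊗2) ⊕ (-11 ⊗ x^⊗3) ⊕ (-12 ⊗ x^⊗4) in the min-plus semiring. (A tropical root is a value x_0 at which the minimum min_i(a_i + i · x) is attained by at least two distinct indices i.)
Roots: {1, 2, 5, 6}

Each tropical root is a break point of the lower envelope of the lines y = a_i + i · x (there are 5 lines, with slopes 0, 1, ..., 4). Only the lines that attain the minimum somewhere contribute to roots; other lines are dominated. Here the surviving (envelope) indices are i = 4, i = 3, i = 2, i = 1, i = 0.
Intersections between consecutive envelope lines give the roots: for adjacent envelope indices i < j the intersection is x = (a_i − a_j) / (j − i). Reading off the sorted break points: {1, 2, 5, 6}.
Verification: at each break x_0, at least two indices attain the minimum of min_i(a_i + i · x_0).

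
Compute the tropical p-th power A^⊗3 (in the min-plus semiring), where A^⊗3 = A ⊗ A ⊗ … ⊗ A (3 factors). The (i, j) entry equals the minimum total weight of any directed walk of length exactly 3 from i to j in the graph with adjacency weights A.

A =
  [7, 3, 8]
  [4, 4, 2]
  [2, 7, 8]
A^⊗3 =
  [7, 10, 9]
  [8, 7, 9]
  [9, 9, 7]

Each entry (A^⊗3)_ij equals the minimum over all length-3 walks i = v_0 → v_1 → … → v_3 = j of Σ_t A[v_t][v_{t+1}]. For example, for (i, j) = (0, 2) we minimise over 9 possible intermediate vertex sequences; the minimum is 9, attained along the walk 0 → 1 → 1 → 2.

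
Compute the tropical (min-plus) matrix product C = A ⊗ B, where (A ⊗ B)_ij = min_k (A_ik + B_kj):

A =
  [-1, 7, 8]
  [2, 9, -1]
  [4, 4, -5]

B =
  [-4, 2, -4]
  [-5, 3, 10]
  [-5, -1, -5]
A ⊗ B =
  [-5, 1, -5]
  [-6, -2, -6]
  [-10, -6, -10]

Apply the min-plus product entry-by-entry:
  C[0][0] = min over k of (A[0][0] + B[0][0] = -1 + -4 = -5, A[0][1] + B[1][0] = 7 + -5 = 2, A[0][2] + B[2][0] = 8 + -5 = 3) = -5 (attained at k = 0)
  C[0][1] = min over k of (A[0][0] + B[0][1] = -1 + 2 = 1, A[0][1] + B[1][1] = 7 + 3 = 10, A[0][2] + B[2][1] = 8 + -1 = 7) = 1 (attained at k = 0)
  C[0][2] = min over k of (A[0][0] + B[0][2] = -1 + -4 = -5, A[0][1] + B[1][2] = 7 + 10 = 17, A[0][2] + B[2][2] = 8 + -5 = 3) = -5 (attained at k = 0)
  C[1][0] = min over k of (A[1][0] + B[0][0] = 2 + -4 = -2, A[1][1] + B[1][0] = 9 + -5 = 4, A[1][2] + B[2][0] = -1 + -5 = -6) = -6 (attained at k = 2)
  C[1][1] = min over k of (A[1][0] + B[0][1] = 2 + 2 = 4, A[1][1] + B[1][1] = 9 + 3 = 12, A[1][2] + B[2][1] = -1 + -1 = -2) = -2 (attained at k = 2)
  C[1][2] = min over k of (A[1][0] + B[0][2] = 2 + -4 = -2, A[1][1] + B[1][2] = 9 + 10 = 19, A[1][2] + B[2][2] = -1 + -5 = -6) = -6 (attained at k = 2)
  C[2][0] = min over k of (A[2][0] + B[0][0] = 4 + -4 = 0, A[2][1] + B[1][0] = 4 + -5 = -1, A[2][2] + B[2][0] = -5 + -5 = -10) = -10 (attained at k = 2)
  C[2][1] = min over k of (A[2][0] + B[0][1] = 4 + 2 = 6, A[2][1] + B[1][1] = 4 + 3 = 7, A[2][2] + B[2][1] = -5 + -1 = -6) = -6 (attained at k = 2)
  C[2][2] = min over k of (A[2][0] + B[0][2] = 4 + -4 = 0, A[2][1] + B[1][2] = 4 + 10 = 14, A[2][2] + B[2][2] = -5 + -5 = -10) = -10 (attained at k = 2)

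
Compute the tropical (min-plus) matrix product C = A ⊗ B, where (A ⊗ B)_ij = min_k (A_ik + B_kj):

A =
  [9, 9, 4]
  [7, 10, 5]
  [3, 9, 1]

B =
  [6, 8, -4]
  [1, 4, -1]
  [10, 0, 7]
A ⊗ B =
  [10, 4, 5]
  [11, 5, 3]
  [9, 1, -1]

Apply the min-plus product entry-by-entry:
  C[0][0] = min over k of (A[0][0] + B[0][0] = 9 + 6 = 15, A[0][1] + B[1][0] = 9 + 1 = 10, A[0][2] + B[2][0] = 4 + 10 = 14) = 10 (attained at k = 1)
  C[0][1] = min over k of (A[0][0] + B[0][1] = 9 + 8 = 17, A[0][1] + B[1][1] = 9 + 4 = 13, A[0][2] + B[2][1] = 4 + 0 = 4) = 4 (attained at k = 2)
  C[0][2] = min over k of (A[0][0] + B[0][2] = 9 + -4 = 5, A[0][1] + B[1][2] = 9 + -1 = 8, A[0][2] + B[2][2] = 4 + 7 = 11) = 5 (attained at k = 0)
  C[1][0] = min over k of (A[1][0] + B[0][0] = 7 + 6 = 13, A[1][1] + B[1][0] = 10 + 1 = 11, A[1][2] + B[2][0] = 5 + 10 = 15) = 11 (attained at k = 1)
  C[1][1] = min over k of (A[1][0] + B[0][1] = 7 + 8 = 15, A[1][1] + B[1][1] = 10 + 4 = 14, A[1][2] + B[2][1] = 5 + 0 = 5) = 5 (attained at k = 2)
  C[1][2] = min over k of (A[1][0] + B[0][2] = 7 + -4 = 3, A[1][1] + B[1][2] = 10 + -1 = 9, A[1][2] + B[2][2] = 5 + 7 = 12) = 3 (attained at k = 0)
  C[2][0] = min over k of (A[2][0] + B[0][0] = 3 + 6 = 9, A[2][1] + B[1][0] = 9 + 1 = 10, A[2][2] + B[2][0] = 1 + 10 = 11) = 9 (attained at k = 0)
  C[2][1] = min over k of (A[2][0] + B[0][1] = 3 + 8 = 11, A[2][1] + B[1][1] = 9 + 4 = 13, A[2][2] + B[2][1] = 1 + 0 = 1) = 1 (attained at k = 2)
  C[2][2] = min over k of (A[2][0] + B[0][2] = 3 + -4 = -1, A[2][1] + B[1][2] = 9 + -1 = 8, A[2][2] + B[2][2] = 1 + 7 = 8) = -1 (attained at k = 0)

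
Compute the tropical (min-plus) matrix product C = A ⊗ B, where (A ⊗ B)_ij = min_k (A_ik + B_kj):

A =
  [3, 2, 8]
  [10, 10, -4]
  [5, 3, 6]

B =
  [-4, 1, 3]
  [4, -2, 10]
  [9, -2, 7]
A ⊗ B =
  [-1, 0, 6]
  [5, -6, 3]
  [1, 1, 8]

Apply the min-plus product entry-by-entry:
  C[0][0] = min over k of (A[0][0] + B[0][0] = 3 + -4 = -1, A[0][1] + B[1][0] = 2 + 4 = 6, A[0][2] + B[2][0] = 8 + 9 = 17) = -1 (attained at k = 0)
  C[0][1] = min over k of (A[0][0] + B[0][1] = 3 + 1 = 4, A[0][1] + B[1][1] = 2 + -2 = 0, A[0][2] + B[2][1] = 8 + -2 = 6) = 0 (attained at k = 1)
  C[0][2] = min over k of (A[0][0] + B[0][2] = 3 + 3 = 6, A[0][1] + B[1][2] = 2 + 10 = 12, A[0][2] + B[2][2] = 8 + 7 = 15) = 6 (attained at k = 0)
  C[1][0] = min over k of (A[1][0] + B[0][0] = 10 + -4 = 6, A[1][1] + B[1][0] = 10 + 4 = 14, A[1][2] + B[2][0] = -4 + 9 = 5) = 5 (attained at k = 2)
  C[1][1] = min over k of (A[1][0] + B[0][1] = 10 + 1 = 11, A[1][1] + B[1][1] = 10 + -2 = 8, A[1][2] + B[2][1] = -4 + -2 = -6) = -6 (attained at k = 2)
  C[1][2] = min over k of (A[1][0] + B[0][2] = 10 + 3 = 13, A[1][1] + B[1][2] = 10 + 10 = 20, A[1][2] + B[2][2] = -4 + 7 = 3) = 3 (attained at k = 2)
  C[2][0] = min over k of (A[2][0] + B[0][0] = 5 + -4 = 1, A[2][1] + B[1][0] = 3 + 4 = 7, A[2][2] + B[2][0] = 6 + 9 = 15) = 1 (attained at k = 0)
  C[2][1] = min over k of (A[2][0] + B[0][1] = 5 + 1 = 6, A[2][1] + B[1][1] = 3 + -2 = 1, A[2][2] + B[2][1] = 6 + -2 = 4) = 1 (attained at k = 1)
  C[2][2] = min over k of (A[2][0] + B[0][2] = 5 + 3 = 8, A[2][1] + B[1][2] = 3 + 10 = 13, A[2][2] + B[2][2] = 6 + 7 = 13) = 8 (attained at k = 0)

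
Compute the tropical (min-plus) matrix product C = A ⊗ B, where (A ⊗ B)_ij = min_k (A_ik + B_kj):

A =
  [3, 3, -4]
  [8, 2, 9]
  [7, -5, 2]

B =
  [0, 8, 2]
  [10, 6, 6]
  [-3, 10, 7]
A ⊗ B =
  [-7, 6, 3]
  [6, 8, 8]
  [-1, 1, 1]

Apply the min-plus product entry-by-entry:
  C[0][0] = min over k of (A[0][0] + B[0][0] = 3 + 0 = 3, A[0][1] + B[1][0] = 3 + 10 = 13, A[0][2] + B[2][0] = -4 + -3 = -7) = -7 (attained at k = 2)
  C[0][1] = min over k of (A[0][0] + B[0][1] = 3 + 8 = 11, A[0][1] + B[1][1] = 3 + 6 = 9, A[0][2] + B[2][1] = -4 + 10 = 6) = 6 (attained at k = 2)
  C[0][2] = min over k of (A[0][0] + B[0][2] = 3 + 2 = 5, A[0][1] + B[1][2] = 3 + 6 = 9, A[0][2] + B[2][2] = -4 + 7 = 3) = 3 (attained at k = 2)
  C[1][0] = min over k of (A[1][0] + B[0][0] = 8 + 0 = 8, A[1][1] + B[1][0] = 2 + 10 = 12, A[1][2] + B[2][0] = 9 + -3 = 6) = 6 (attained at k = 2)
  C[1][1] = min over k of (A[1][0] + B[0][1] = 8 + 8 = 16, A[1][1] + B[1][1] = 2 + 6 = 8, A[1][2] + B[2][1] = 9 + 10 = 19) = 8 (attained at k = 1)
  C[1][2] = min over k of (A[1][0] + B[0][2] = 8 + 2 = 10, A[1][1] + B[1][2] = 2 + 6 = 8, A[1][2] + B[2][2] = 9 + 7 = 16) = 8 (attained at k = 1)
  C[2][0] = min over k of (A[2][0] + B[0][0] = 7 + 0 = 7, A[2][1] + B[1][0] = -5 + 10 = 5, A[2][2] + B[2][0] = 2 + -3 = -1) = -1 (attained at k = 2)
  C[2][1] = min over k of (A[2][0] + B[0][1] = 7 + 8 = 15, A[2][1] + B[1][1] = -5 + 6 = 1, A[2][2] + B[2][1] = 2 + 10 = 12) = 1 (attained at k = 1)
  C[2][2] = min over k of (A[2][0] + B[0][2] = 7 + 2 = 9, A[2][1] + B[1][2] = -5 + 6 = 1, A[2][2] + B[2][2] = 2 + 7 = 9) = 1 (attained at k = 1)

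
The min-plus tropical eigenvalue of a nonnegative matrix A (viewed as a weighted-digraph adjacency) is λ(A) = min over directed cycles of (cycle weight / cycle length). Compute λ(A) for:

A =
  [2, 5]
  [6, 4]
λ(A) = 2

Enumerate directed cycles and compute their means (weight / length). Sample:
  cycle 0 → 0: weight = 2, length = 1, mean = 2/1 ≈ 2.000
  cycle 1 → 1: weight = 4, length = 1, mean = 4/1 ≈ 4.000
  cycle 0 → 1 → 0: weight = 11, length = 2, mean = 11/2 ≈ 5.500
  cycle 1 → 0 → 1: weight = 11, length = 2, mean = 11/2 ≈ 5.500
Minimum mean = 2.000, attained e.g. along the cycle 0 → 0 with weight 2 and length 1. So λ(A) = 2/1 = 2.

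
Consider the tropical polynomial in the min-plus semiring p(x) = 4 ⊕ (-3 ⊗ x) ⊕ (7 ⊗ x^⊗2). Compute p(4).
p(4) = 1

A tropical monomial a ⊗ x^⊗i evaluates to a + i · x. Evaluating each term at x = 4:
  Term 0 contributes 4 + 0 · 4 = 4
  Term 1 contributes -3 + 1 · 4 = 1
  Term 2 contributes 7 + 2 · 4 = 15
p(4) = ⊕ of these = min[4, 1, 15] = 1.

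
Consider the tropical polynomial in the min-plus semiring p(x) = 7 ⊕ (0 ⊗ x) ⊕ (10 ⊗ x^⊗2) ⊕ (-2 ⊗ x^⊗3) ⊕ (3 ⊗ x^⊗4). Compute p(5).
p(5) = 5

A tropical monomial a ⊗ x^⊗i evaluates to a + i · x. Evaluating each term at x = 5:
  Term 0 contributes 7 + 0 · 5 = 7
  Term 1 contributes 0 + 1 · 5 = 5
  Term 2 contributes 10 + 2 · 5 = 20
  Term 3 contributes -2 + 3 · 5 = 13
  Term 4 contributes 3 + 4 · 5 = 23
p(5) = ⊕ of these = min[7, 5, 20, 13, 23] = 5.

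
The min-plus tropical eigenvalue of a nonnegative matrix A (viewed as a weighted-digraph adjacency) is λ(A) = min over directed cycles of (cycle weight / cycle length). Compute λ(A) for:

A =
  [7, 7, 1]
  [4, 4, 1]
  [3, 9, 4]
λ(A) = 2

Enumerate directed cycles and compute their means (weight / length). Sample:
  cycle 0 → 0: weight = 7, length = 1, mean = 7/1 ≈ 7.000
  cycle 1 → 1: weight = 4, length = 1, mean = 4/1 ≈ 4.000
  cycle 2 → 2: weight = 4, length = 1, mean = 4/1 ≈ 4.000
  cycle 0 → 1 → 0: weight = 11, length = 2, mean = 11/2 ≈ 5.500
  cycle 0 → 2 → 0: weight = 4, length = 2, mean = 4/2 ≈ 2.000
  cycle 1 → 0 → 1: weight = 11, length = 2, mean = 11/2 ≈ 5.500
Minimum mean = 2.000, attained e.g. along the cycle 0 → 2 → 0 with weight 4 and length 2. So λ(A) = 4/2 = 2.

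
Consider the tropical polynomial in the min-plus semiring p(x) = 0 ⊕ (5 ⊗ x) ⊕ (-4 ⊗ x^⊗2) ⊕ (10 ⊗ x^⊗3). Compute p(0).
p(0) = -4

A tropical monomial a ⊗ x^⊗i evaluates to a + i · x. Evaluating each term at x = 0:
  Term 0 contributes 0 + 0 · 0 = 0
  Term 1 contributes 5 + 1 · 0 = 5
  Term 2 contributes -4 + 2 · 0 = -4
  Term 3 contributes 10 + 3 · 0 = 10
p(0) = ⊕ of these = min[0, 5, -4, 10] = -4.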